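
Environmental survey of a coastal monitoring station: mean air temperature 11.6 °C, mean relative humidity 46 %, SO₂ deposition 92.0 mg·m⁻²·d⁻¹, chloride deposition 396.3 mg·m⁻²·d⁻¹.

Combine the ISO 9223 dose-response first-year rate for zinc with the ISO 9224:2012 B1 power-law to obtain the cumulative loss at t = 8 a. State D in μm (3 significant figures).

zinc: f(T) = -0.071·(T−10) [T>10 °C] = -0.1136
  sulphur-dioxide contribution → 0.6987 μm/a
  chloride contribution → 2.051 μm/a
  ⇒ r_corr(zinc) = 2.75 μm/a
ISO 9224: D(t) = r_corr · t^b with b = 0.813 (zinc, B1)
  D(8) = 2.75 × 8^0.813 = 2.75 × 5.423 = 14.91 μm

D(8) = 14.9 μm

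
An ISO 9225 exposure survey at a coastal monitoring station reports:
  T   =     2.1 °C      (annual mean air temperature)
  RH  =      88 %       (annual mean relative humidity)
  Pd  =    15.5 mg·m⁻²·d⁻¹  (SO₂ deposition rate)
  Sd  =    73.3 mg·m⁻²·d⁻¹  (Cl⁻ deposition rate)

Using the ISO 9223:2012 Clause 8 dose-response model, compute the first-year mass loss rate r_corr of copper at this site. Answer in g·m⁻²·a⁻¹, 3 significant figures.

copper: T≤10 °C ⇒ hinge +0.126·(2.1−10) = -0.9954
  Pd branch = 0.0053·Pd^0.26·e^(0.059·RH+f) = 0.7183 μm/a
  Cl⁻ term: 0.01025·73.3^0.27·exp(0.036·88+0.049·2.1) = 0.8607
  r_corr = 0.7183 + 0.8607 = 1.579 μm/a
Convert to mass loss: 1.579 μm/a × 8.96 g/cm³ = 14.15 g·m⁻²·a⁻¹

r_corr = 14.1 g·m⁻²·a⁻¹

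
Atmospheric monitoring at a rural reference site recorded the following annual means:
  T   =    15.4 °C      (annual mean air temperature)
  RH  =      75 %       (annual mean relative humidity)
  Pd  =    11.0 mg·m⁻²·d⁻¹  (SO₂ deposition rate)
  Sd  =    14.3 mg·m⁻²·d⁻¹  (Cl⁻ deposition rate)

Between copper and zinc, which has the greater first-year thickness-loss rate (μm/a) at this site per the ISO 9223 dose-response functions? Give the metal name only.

copper: f(T) = -0.080·(T−10) [T>10 °C] = -0.4320
  sulphur-dioxide contribution → 0.536 μm/a
  chloride contribution → 0.6652 μm/a
  total first-year rate 1.201 μm/a
zinc: f(T) = -0.071·(T−10) [T>10 °C] = -0.3834
  sulphur-dioxide contribution → 0.7954 μm/a
  chloride contribution → 0.5378 μm/a
  total first-year rate 1.333 μm/a
Ordering by μm/a: zinc (1.33) > copper (1.2)

zinc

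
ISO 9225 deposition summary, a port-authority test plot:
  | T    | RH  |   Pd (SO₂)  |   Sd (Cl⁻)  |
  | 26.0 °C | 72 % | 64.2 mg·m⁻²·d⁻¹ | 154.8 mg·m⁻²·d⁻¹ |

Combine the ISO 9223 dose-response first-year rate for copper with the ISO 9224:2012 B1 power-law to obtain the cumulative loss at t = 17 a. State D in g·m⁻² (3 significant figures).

copper: f(T) = -0.080·(T−10) [T>10 °C] = -1.2800
  SO₂ term: 0.0053·64.2^0.26·exp(0.059·72-1.2800) = 0.3042
  Cl⁻ term: 0.01025·154.8^0.27·exp(0.036·72+0.049·26.0) = 1.91
  sum: 0.3042 + 1.91 → r_corr = 2.214 μm/a
ISO 9224: D(t) = r_corr · t^b with b = 0.667 (copper, B1)
  D(17) = 2.214 × 17^0.667 = 2.214 × 6.618 = 14.65 μm
  Mass loss = 14.65 μm × 8.96 g/cm³ = 131.3 g·m⁻²

D(17) = 131 g·m⁻²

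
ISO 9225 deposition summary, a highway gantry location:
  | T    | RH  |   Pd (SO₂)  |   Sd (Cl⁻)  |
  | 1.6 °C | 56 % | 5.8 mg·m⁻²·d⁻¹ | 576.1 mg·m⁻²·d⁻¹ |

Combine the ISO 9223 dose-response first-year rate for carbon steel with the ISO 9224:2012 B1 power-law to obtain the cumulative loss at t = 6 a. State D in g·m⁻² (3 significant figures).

carbon steel: temperature factor f = +0.150·(-8.4) = -1.2600
  sulphur-dioxide contribution → 3.838 μm/a
  chloride contribution → 35.52 μm/a
  total first-year rate 39.36 μm/a
Power-law: D(6) = r_corr · 6^0.523
  D(6) = 39.36 × 6^0.523 = 39.36 × 2.553 = 100.5 μm
  Mass loss = 100.5 μm × 7.85 g/cm³ = 788.7 g·m⁻²

D(6) = 789 g·m⁻²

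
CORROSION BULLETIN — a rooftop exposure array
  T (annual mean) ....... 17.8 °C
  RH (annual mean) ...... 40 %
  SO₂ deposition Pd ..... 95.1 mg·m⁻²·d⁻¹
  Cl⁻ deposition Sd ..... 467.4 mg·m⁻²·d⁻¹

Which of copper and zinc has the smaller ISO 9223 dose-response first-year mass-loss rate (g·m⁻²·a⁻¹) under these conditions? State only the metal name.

copper: f(T) = -0.080·(T−10) [T>10 °C] = -0.6240
  Pd branch = 0.0053·Pd^0.26·e^(0.059·RH+f) = 0.0983 μm/a
  Sd branch = 0.01025·Sd^0.27·e^(0.036·RH+0.049·T) = 0.5441 μm/a
  r_corr = 0.0983 + 0.5441 = 0.6424 μm/a
  mass loss = 0.6424 μm/a × 8.96 g/cm³ = 5.756 g·m⁻²·a⁻¹
zinc: f(T) = -0.071·(T−10) [T>10 °C] = -0.5538
  Pd branch = 0.0129·Pd^0.44·e^(0.046·RH+f) = 0.3464 μm/a
  Sd branch = 0.0175·Sd^0.57·e^(0.008·RH+0.085·T) = 3.638 μm/a
  r_corr = 0.3464 + 3.638 = 3.984 μm/a
  mass loss = 3.984 μm/a × 7.14 g/cm³ = 28.45 g·m⁻²·a⁻¹
Ordering by g·m⁻²·a⁻¹: zinc (28.4) > copper (5.76)

copper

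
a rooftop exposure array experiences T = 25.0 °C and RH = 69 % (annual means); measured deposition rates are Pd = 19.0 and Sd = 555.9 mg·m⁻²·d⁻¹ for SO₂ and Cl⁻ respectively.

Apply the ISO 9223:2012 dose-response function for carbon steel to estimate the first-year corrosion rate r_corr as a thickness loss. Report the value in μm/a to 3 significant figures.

r_corr = 151 μm/a

carbon steel: temperature factor f = -0.054·(15.0) = -0.8100
  sulphur-dioxide contribution → 14.47 μm/a
  chloride contribution → 136 μm/a
  total first-year rate 150.5 μm/a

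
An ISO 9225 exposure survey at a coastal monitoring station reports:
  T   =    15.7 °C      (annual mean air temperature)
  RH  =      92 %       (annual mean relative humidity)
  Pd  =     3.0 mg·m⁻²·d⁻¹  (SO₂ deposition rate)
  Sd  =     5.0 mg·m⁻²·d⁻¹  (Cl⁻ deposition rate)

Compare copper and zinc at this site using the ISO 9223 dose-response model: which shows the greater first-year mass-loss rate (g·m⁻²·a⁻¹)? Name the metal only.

copper

copper: f(T) = -0.080·(T−10) [T>10 °C] = -0.4560
  SO₂ term: 0.0053·3.0^0.26·exp(0.059·92-0.4560) = 1.018
  Cl⁻ term: 0.01025·5.0^0.27·exp(0.036·92+0.049·15.7) = 0.9374
  r_corr = 1.018 + 0.9374 = 1.955 μm/a
  mass loss = 1.955 μm/a × 8.96 g/cm³ = 17.52 g·m⁻²·a⁻¹
zinc: T>10 °C ⇒ hinge -0.071·(15.7−10) = -0.4047
  SO₂ term: 0.0129·3.0^0.44·exp(0.046·92-0.4047) = 0.9609
  Cl⁻ term: 0.0175·5.0^0.57·exp(0.008·92+0.085·15.7) = 0.3473
  sum: 0.9609 + 0.3473 → r_corr = 1.308 μm/a
  mass loss = 1.308 μm/a × 7.14 g/cm³ = 9.341 g·m⁻²·a⁻¹
Ordering by g·m⁻²·a⁻¹: copper (17.5) > zinc (9.34)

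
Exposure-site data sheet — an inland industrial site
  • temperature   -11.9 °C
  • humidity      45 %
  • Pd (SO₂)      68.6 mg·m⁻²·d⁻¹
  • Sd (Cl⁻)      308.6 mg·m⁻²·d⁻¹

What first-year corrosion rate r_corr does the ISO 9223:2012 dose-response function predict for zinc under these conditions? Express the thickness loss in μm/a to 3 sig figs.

r_corr = 0.525 μm/a

zinc: f(T) = +0.038·(T−10) [T≤10 °C] = -0.8322
  SO₂ term: 0.0129·68.6^0.44·exp(0.046·45-0.8322) = 0.2859
  Sd branch = 0.0175·Sd^0.57·e^(0.008·RH+0.085·T) = 0.2394 μm/a
  r_corr = 0.2859 + 0.2394 = 0.5252 μm/a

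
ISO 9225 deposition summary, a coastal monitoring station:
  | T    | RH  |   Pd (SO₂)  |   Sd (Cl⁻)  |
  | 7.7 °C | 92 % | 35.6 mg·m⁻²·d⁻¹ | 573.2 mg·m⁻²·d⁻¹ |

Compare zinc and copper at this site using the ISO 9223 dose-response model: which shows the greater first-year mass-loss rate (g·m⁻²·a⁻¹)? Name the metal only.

zinc: temperature factor f = +0.038·(-2.3) = -0.0874
  Pd branch = 0.0129·Pd^0.44·e^(0.046·RH+f) = 3.919 μm/a
  Sd branch = 0.0175·Sd^0.57·e^(0.008·RH+0.085·T) = 2.625 μm/a
  r_corr = 3.919 + 2.625 = 6.544 μm/a
  mass loss = 6.544 μm/a × 7.14 g/cm³ = 46.73 g·m⁻²·a⁻¹
copper: f(T) = +0.126·(T−10) [T≤10 °C] = -0.2898
  SO₂ term: 0.0053·35.6^0.26·exp(0.059·92-0.2898) = 2.286
  Sd branch = 0.01025·Sd^0.27·e^(0.036·RH+0.049·T) = 2.279 μm/a
  sum: 2.286 + 2.279 → r_corr = 4.565 μm/a
  mass loss = 4.565 μm/a × 8.96 g/cm³ = 40.9 g·m⁻²·a⁻¹
Ordering by g·m⁻²·a⁻¹: zinc (46.7) > copper (40.9)

zinc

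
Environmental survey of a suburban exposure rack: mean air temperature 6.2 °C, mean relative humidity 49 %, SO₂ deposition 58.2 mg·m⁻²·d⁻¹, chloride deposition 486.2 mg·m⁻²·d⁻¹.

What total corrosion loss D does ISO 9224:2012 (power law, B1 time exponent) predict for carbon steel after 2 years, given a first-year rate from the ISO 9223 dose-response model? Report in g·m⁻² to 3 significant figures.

D(2) = 593 g·m⁻²

carbon steel: T≤10 °C ⇒ hinge +0.150·(6.2−10) = -0.5700
  SO₂ term: 1.77·58.2^0.52·exp(0.02·49-0.5700) = 22.07
  Cl⁻ term: 0.102·486.2^0.62·exp(0.033·49+0.04·6.2) = 30.51
  r_corr = 22.07 + 30.51 = 52.58 μm/a
Long-term exponent b (ISO 9224 Table 2, B1) = 0.523
  D(2) = 52.58 × 2^0.523 = 52.58 × 1.437 = 75.55 μm
  Mass loss = 75.55 μm × 7.85 g/cm³ = 593.1 g·m⁻²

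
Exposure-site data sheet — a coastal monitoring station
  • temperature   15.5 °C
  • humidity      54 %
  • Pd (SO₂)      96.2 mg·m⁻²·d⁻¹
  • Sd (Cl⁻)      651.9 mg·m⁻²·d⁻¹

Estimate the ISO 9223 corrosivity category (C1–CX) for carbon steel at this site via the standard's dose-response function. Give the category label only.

carbon steel: T>10 °C ⇒ hinge -0.054·(15.5−10) = -0.2970
  Pd branch = 1.77·Pd^0.52·e^(0.02·RH+f) = 41.62 μm/a
  Sd branch = 0.102·Sd^0.62·e^(0.033·RH+0.04·T) = 62.6 μm/a
  sum: 41.62 + 62.6 → r_corr = 104.2 μm/a
104 μm/a falls in (80, 200] for carbon steel → category C5

C5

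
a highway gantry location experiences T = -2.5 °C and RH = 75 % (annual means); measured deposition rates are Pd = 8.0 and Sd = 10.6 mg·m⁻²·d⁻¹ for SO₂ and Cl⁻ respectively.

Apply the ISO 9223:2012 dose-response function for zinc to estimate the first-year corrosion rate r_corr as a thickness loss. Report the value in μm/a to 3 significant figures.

r_corr = 0.730 μm/a

zinc: f(T) = +0.038·(T−10) [T≤10 °C] = -0.4750
  Pd branch = 0.0129·Pd^0.44·e^(0.046·RH+f) = 0.6309 μm/a
  Sd branch = 0.0175·Sd^0.57·e^(0.008·RH+0.085·T) = 0.09903 μm/a
  sum: 0.6309 + 0.09903 → r_corr = 0.7299 μm/a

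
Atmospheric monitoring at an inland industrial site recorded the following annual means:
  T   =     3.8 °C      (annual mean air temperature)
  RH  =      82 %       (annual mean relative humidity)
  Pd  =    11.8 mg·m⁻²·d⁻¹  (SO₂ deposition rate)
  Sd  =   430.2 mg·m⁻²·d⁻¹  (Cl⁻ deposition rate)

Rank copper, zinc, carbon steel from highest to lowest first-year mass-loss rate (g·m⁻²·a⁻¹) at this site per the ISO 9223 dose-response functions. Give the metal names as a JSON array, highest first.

["carbon steel", "zinc", "copper"]

copper: T≤10 °C ⇒ hinge +0.126·(3.8−10) = -0.7812
  SO₂ term: 0.0053·11.8^0.26·exp(0.059·82-0.7812) = 0.5819
  Cl⁻ term: 0.01025·430.2^0.27·exp(0.036·82+0.049·3.8) = 1.215
  r_corr = 0.5819 + 1.215 = 1.797 μm/a
  mass loss = 1.797 μm/a × 8.96 g/cm³ = 16.1 g·m⁻²·a⁻¹
zinc: temperature factor f = +0.038·(-6.2) = -0.2356
  SO₂ term: 0.0129·11.8^0.44·exp(0.046·82-0.2356) = 1.312
  Sd branch = 0.0175·Sd^0.57·e^(0.008·RH+0.085·T) = 1.477 μm/a
  sum: 1.312 + 1.477 → r_corr = 2.789 μm/a
  mass loss = 2.789 μm/a × 7.14 g/cm³ = 19.92 g·m⁻²·a⁻¹
carbon steel: temperature factor f = +0.150·(-6.2) = -0.9300
  Pd branch = 1.77·Pd^0.52·e^(0.02·RH+f) = 12.99 μm/a
  Cl⁻ term: 0.102·430.2^0.62·exp(0.033·82+0.04·3.8) = 76.33
  sum: 12.99 + 76.33 → r_corr = 89.32 μm/a
  mass loss = 89.32 μm/a × 7.85 g/cm³ = 701.2 g·m⁻²·a⁻¹
Ordering by g·m⁻²·a⁻¹: carbon steel (701) > zinc (19.9) > copper (16.1)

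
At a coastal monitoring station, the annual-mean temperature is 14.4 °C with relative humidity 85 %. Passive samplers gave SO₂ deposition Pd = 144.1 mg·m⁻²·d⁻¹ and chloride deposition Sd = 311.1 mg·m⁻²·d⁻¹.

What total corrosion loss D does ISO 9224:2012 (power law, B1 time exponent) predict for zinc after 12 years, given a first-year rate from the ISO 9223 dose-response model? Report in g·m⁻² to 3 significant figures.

D(12) = 393 g·m⁻²

zinc: T>10 °C ⇒ hinge -0.071·(14.4−10) = -0.3124
  SO₂ term: 0.0129·144.1^0.44·exp(0.046·85-0.3124) = 4.196
  Sd branch = 0.0175·Sd^0.57·e^(0.008·RH+0.085·T) = 3.097 μm/a
  sum: 4.196 + 3.097 → r_corr = 7.292 μm/a
ISO 9224: D(t) = r_corr · t^b with b = 0.813 (zinc, B1)
  D(12) = 7.292 × 12^0.813 = 7.292 × 7.54 = 54.99 μm
  Mass loss = 54.99 μm × 7.14 g/cm³ = 392.6 g·m⁻²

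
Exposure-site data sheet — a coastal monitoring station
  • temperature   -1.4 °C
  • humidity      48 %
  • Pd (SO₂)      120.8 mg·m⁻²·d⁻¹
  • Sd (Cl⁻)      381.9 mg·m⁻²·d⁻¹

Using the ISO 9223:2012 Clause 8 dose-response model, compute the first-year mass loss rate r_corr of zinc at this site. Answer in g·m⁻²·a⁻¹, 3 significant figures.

zinc: T≤10 °C ⇒ hinge +0.038·(-1.4−10) = -0.4332
  sulphur-dioxide contribution → 0.6273 μm/a
  chloride contribution → 0.6758 μm/a
  total first-year rate 1.303 μm/a
Convert to mass loss: 1.303 μm/a × 7.14 g/cm³ = 9.304 g·m⁻²·a⁻¹

r_corr = 9.30 g·m⁻²·a⁻¹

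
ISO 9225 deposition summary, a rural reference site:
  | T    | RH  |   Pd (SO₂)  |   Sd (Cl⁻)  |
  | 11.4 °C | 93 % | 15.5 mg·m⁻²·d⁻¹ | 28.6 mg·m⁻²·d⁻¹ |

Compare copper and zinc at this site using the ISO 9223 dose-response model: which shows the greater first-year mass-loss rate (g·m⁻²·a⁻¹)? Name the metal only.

copper

copper: T>10 °C ⇒ hinge -0.080·(11.4−10) = -0.1120
  SO₂ term: 0.0053·15.5^0.26·exp(0.059·93-0.1120) = 2.334
  Cl⁻ term: 0.01025·28.6^0.27·exp(0.036·93+0.049·11.4) = 1.261
  r_corr = 2.334 + 1.261 = 3.595 μm/a
  mass loss = 3.595 μm/a × 8.96 g/cm³ = 32.21 g·m⁻²·a⁻¹
zinc: temperature factor f = -0.071·(1.4) = -0.0994
  Pd branch = 0.0129·Pd^0.44·e^(0.046·RH+f) = 2.812 μm/a
  Sd branch = 0.0175·Sd^0.57·e^(0.008·RH+0.085·T) = 0.6563 μm/a
  sum: 2.812 + 0.6563 → r_corr = 3.469 μm/a
  mass loss = 3.469 μm/a × 7.14 g/cm³ = 24.77 g·m⁻²·a⁻¹
Ordering by g·m⁻²·a⁻¹: copper (32.2) > zinc (24.8)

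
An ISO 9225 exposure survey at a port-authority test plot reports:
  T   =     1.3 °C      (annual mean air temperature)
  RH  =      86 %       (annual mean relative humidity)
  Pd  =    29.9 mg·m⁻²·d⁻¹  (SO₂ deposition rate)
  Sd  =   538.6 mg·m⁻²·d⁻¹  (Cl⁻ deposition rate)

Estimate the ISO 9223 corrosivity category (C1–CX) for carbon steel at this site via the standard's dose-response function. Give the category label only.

carbon steel: T≤10 °C ⇒ hinge +0.150·(1.3−10) = -1.3050
  sulphur-dioxide contribution → 15.69 μm/a
  chloride contribution → 90.59 μm/a
  total first-year rate 106.3 μm/a
Category bounds: 80…200 μm/a bracket r_corr ⇒ C5

C5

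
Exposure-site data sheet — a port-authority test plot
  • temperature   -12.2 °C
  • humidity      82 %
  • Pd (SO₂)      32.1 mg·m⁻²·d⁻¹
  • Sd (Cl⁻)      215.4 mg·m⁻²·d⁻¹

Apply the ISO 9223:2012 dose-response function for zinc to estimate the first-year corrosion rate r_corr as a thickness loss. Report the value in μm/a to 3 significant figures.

r_corr = 1.37 μm/a

zinc: T≤10 °C ⇒ hinge +0.038·(-12.2−10) = -0.8436
  SO₂ term: 0.0129·32.1^0.44·exp(0.046·82-0.8436) = 1.11
  Cl⁻ term: 0.0175·215.4^0.57·exp(0.008·82+0.085·-12.2) = 0.2556
  sum: 1.11 + 0.2556 → r_corr = 1.365 μm/a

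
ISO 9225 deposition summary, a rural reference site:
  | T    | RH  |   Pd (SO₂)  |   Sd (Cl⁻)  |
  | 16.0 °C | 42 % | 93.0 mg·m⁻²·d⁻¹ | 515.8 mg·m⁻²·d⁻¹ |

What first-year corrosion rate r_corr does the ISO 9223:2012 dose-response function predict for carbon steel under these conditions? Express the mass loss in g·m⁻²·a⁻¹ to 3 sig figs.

r_corr = 538 g·m⁻²·a⁻¹

carbon steel: temperature factor f = -0.054·(6.0) = -0.3240
  sulphur-dioxide contribution → 31.31 μm/a
  chloride contribution → 37.17 μm/a
  total first-year rate 68.48 μm/a
Convert to mass loss: 68.48 μm/a × 7.85 g/cm³ = 537.6 g·m⁻²·a⁻¹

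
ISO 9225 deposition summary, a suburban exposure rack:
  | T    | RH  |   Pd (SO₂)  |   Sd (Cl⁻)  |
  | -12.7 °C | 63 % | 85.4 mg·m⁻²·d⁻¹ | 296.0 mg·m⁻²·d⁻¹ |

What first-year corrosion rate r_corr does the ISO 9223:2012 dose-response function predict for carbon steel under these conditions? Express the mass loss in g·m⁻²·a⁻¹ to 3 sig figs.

carbon steel: temperature factor f = +0.150·(-22.7) = -3.4050
  sulphur-dioxide contribution → 2.093 μm/a
  chloride contribution → 16.71 μm/a
  ⇒ r_corr(carbon steel) = 18.81 μm/a
Convert to mass loss: 18.81 μm/a × 7.85 g/cm³ = 147.6 g·m⁻²·a⁻¹

r_corr = 148 g·m⁻²·a⁻¹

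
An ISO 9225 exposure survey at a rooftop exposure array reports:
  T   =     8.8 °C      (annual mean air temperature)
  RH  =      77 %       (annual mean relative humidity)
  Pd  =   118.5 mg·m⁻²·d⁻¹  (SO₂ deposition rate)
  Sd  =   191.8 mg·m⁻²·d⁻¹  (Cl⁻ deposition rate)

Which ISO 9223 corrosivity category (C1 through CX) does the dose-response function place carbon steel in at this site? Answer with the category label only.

carbon steel: f(T) = +0.150·(T−10) [T≤10 °C] = -0.1800
  Pd branch = 1.77·Pd^0.52·e^(0.02·RH+f) = 82.59 μm/a
  Cl⁻ term: 0.102·191.8^0.62·exp(0.033·77+0.04·8.8) = 47.9
  sum: 82.59 + 47.9 → r_corr = 130.5 μm/a
Category bounds: 80…200 μm/a bracket r_corr ⇒ C5

C5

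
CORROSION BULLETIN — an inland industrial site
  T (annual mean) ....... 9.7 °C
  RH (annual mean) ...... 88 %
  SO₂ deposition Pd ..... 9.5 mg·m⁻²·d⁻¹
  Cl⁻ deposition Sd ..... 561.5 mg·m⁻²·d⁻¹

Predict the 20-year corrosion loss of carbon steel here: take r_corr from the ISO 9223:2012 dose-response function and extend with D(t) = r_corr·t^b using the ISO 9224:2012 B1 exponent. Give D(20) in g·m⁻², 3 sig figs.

D(20) = 6.42e+03 g·m⁻²

carbon steel: T≤10 °C ⇒ hinge +0.150·(9.7−10) = -0.0450
  SO₂ term: 1.77·9.5^0.52·exp(0.02·88-0.0450) = 31.71
  Sd branch = 0.102·Sd^0.62·e^(0.033·RH+0.04·T) = 139 μm/a
  r_corr = 31.71 + 139 = 170.7 μm/a
ISO 9224: D(t) = r_corr · t^b with b = 0.523 (carbon steel, B1)
  D(20) = 170.7 × 20^0.523 = 170.7 × 4.791 = 817.7 μm
  Mass loss = 817.7 μm × 7.85 g/cm³ = 6419 g·m⁻²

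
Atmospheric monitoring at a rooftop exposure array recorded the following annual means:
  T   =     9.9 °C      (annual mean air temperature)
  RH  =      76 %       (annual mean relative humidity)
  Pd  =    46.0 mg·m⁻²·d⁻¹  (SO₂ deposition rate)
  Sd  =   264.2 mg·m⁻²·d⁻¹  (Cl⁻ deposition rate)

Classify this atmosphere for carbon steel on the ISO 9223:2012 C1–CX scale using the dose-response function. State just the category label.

carbon steel: T≤10 °C ⇒ hinge +0.150·(9.9−10) = -0.0150
  sulphur-dioxide contribution → 58.37 μm/a
  chloride contribution → 59.07 μm/a
  ⇒ r_corr(carbon steel) = 117.4 μm/a
ISO 9223 Table 2 (carbon steel): 80 < 117 ≤ 200 μm/a ⇒ C5

C5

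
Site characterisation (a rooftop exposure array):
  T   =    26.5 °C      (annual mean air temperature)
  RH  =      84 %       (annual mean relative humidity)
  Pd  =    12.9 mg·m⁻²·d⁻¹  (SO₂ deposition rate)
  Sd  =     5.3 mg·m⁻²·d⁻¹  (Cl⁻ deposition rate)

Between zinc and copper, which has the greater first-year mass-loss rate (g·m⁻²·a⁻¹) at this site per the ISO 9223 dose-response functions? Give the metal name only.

copper

zinc: f(T) = -0.071·(T−10) [T>10 °C] = -1.1715
  sulphur-dioxide contribution → 0.5869 μm/a
  chloride contribution → 0.8433 μm/a
  total first-year rate 1.43 μm/a
  mass loss = 1.43 μm/a × 7.14 g/cm³ = 10.21 g·m⁻²·a⁻¹
copper: f(T) = -0.080·(T−10) [T>10 °C] = -1.3200
  sulphur-dioxide contribution → 0.391 μm/a
  chloride contribution → 1.212 μm/a
  ⇒ r_corr(copper) = 1.603 μm/a
  mass loss = 1.603 μm/a × 8.96 g/cm³ = 14.36 g·m⁻²·a⁻¹
Ordering by g·m⁻²·a⁻¹: copper (14.4) > zinc (10.2)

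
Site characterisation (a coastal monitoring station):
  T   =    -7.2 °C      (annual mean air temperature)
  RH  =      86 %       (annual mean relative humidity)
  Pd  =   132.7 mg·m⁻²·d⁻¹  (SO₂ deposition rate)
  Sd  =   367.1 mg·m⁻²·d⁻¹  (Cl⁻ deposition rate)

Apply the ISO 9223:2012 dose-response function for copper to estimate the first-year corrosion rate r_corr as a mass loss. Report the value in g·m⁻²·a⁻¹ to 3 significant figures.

r_corr = 10.1 g·m⁻²·a⁻¹

copper: T≤10 °C ⇒ hinge +0.126·(-7.2−10) = -2.1672
  SO₂ term: 0.0053·132.7^0.26·exp(0.059·86-2.1672) = 0.3456
  Cl⁻ term: 0.01025·367.1^0.27·exp(0.036·86+0.049·-7.2) = 0.7845
  sum: 0.3456 + 0.7845 → r_corr = 1.13 μm/a
Convert to mass loss: 1.13 μm/a × 8.96 g/cm³ = 10.13 g·m⁻²·a⁻¹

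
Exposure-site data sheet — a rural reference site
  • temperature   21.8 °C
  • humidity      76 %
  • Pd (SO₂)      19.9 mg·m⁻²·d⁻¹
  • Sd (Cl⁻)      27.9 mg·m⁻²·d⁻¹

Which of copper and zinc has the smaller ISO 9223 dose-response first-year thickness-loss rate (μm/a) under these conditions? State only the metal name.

copper: temperature factor f = -0.080·(11.8) = -0.9440
  Pd branch = 0.0053·Pd^0.26·e^(0.059·RH+f) = 0.3975 μm/a
  Sd branch = 0.01025·Sd^0.27·e^(0.036·RH+0.049·T) = 1.13 μm/a
  r_corr = 0.3975 + 1.13 = 1.528 μm/a
zinc: T>10 °C ⇒ hinge -0.071·(21.8−10) = -0.8378
  Pd branch = 0.0129·Pd^0.44·e^(0.046·RH+f) = 0.6863 μm/a
  Cl⁻ term: 0.0175·27.9^0.57·exp(0.008·76+0.085·21.8) = 1.367
  sum: 0.6863 + 1.367 → r_corr = 2.054 μm/a
Ordering by μm/a: zinc (2.05) > copper (1.53)

copper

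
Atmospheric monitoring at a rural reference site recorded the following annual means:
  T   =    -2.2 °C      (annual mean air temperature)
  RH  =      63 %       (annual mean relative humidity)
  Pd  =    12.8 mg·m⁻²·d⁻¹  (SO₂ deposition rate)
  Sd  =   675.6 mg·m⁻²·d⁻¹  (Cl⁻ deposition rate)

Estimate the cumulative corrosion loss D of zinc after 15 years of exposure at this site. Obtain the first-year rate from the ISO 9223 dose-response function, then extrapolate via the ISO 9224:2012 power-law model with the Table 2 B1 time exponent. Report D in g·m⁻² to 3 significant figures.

D(15) = 92.8 g·m⁻²

zinc: temperature factor f = +0.038·(-12.2) = -0.4636
  SO₂ term: 0.0129·12.8^0.44·exp(0.046·63-0.4636) = 0.4519
  Cl⁻ term: 0.0175·675.6^0.57·exp(0.008·63+0.085·-2.2) = 0.9854
  r_corr = 0.4519 + 0.9854 = 1.437 μm/a
Power-law: D(15) = r_corr · 15^0.813
  D(15) = 1.437 × 15^0.813 = 1.437 × 9.04 = 12.99 μm
  Mass loss = 12.99 μm × 7.14 g/cm³ = 92.77 g·m⁻²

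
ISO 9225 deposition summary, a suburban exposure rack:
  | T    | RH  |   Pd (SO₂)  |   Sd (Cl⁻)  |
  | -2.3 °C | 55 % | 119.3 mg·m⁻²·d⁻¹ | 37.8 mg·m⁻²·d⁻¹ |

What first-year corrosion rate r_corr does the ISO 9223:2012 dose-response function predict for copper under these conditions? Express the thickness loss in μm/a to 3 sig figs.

copper: T≤10 °C ⇒ hinge +0.126·(-2.3−10) = -1.5498
  Pd branch = 0.0053·Pd^0.26·e^(0.059·RH+f) = 0.1001 μm/a
  Cl⁻ term: 0.01025·37.8^0.27·exp(0.036·55+0.049·-2.3) = 0.1768
  r_corr = 0.1001 + 0.1768 = 0.2769 μm/a

r_corr = 0.277 μm/a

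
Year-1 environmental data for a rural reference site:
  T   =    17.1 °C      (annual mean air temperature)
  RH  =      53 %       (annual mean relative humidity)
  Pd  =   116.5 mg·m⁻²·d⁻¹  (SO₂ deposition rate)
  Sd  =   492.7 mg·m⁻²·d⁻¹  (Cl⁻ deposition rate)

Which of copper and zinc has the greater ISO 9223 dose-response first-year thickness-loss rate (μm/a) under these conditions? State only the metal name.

zinc

copper: T>10 °C ⇒ hinge -0.080·(17.1−10) = -0.5680
  Pd branch = 0.0053·Pd^0.26·e^(0.059·RH+f) = 0.236 μm/a
  Cl⁻ term: 0.01025·492.7^0.27·exp(0.036·53+0.049·17.1) = 0.8516
  sum: 0.236 + 0.8516 → r_corr = 1.088 μm/a
zinc: f(T) = -0.071·(T−10) [T>10 °C] = -0.5041
  SO₂ term: 0.0129·116.5^0.44·exp(0.046·53-0.5041) = 0.7239
  Sd branch = 0.0175·Sd^0.57·e^(0.008·RH+0.085·T) = 3.919 μm/a
  r_corr = 0.7239 + 3.919 = 4.643 μm/a
Ordering by μm/a: zinc (4.64) > copper (1.09)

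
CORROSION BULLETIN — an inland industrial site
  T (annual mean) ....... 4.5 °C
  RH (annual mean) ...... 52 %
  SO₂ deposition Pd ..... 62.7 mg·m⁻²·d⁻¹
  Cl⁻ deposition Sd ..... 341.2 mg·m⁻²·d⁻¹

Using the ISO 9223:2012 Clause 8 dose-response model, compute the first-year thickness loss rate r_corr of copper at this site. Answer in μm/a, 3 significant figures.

r_corr = 0.568 μm/a

copper: temperature factor f = +0.126·(-5.5) = -0.6930
  Pd branch = 0.0053·Pd^0.26·e^(0.059·RH+f) = 0.1671 μm/a
  Cl⁻ term: 0.01025·341.2^0.27·exp(0.036·52+0.049·4.5) = 0.4012
  r_corr = 0.1671 + 0.4012 = 0.5683 μm/a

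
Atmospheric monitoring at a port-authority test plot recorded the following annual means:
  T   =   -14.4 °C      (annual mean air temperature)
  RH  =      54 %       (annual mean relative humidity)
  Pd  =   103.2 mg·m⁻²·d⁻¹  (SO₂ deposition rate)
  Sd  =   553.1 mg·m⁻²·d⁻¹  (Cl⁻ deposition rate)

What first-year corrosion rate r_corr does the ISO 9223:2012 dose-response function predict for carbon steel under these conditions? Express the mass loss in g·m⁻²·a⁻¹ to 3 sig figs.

carbon steel: temperature factor f = +0.150·(-24.4) = -3.6600
  sulphur-dioxide contribution → 1.495 μm/a
  chloride contribution → 17.1 μm/a
  ⇒ r_corr(carbon steel) = 18.59 μm/a
Convert to mass loss: 18.59 μm/a × 7.85 g/cm³ = 145.9 g·m⁻²·a⁻¹

r_corr = 146 g·m⁻²·a⁻¹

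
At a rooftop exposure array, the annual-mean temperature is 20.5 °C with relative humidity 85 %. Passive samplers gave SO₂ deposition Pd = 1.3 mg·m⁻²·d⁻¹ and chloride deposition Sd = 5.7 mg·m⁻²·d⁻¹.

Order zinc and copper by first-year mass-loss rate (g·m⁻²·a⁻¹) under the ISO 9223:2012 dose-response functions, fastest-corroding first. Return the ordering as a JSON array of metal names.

["copper", "zinc"]

zinc: T>10 °C ⇒ hinge -0.071·(20.5−10) = -0.7455
  Pd branch = 0.0129·Pd^0.44·e^(0.046·RH+f) = 0.3428 μm/a
  Cl⁻ term: 0.0175·5.7^0.57·exp(0.008·85+0.085·20.5) = 0.5321
  sum: 0.3428 + 0.5321 → r_corr = 0.8749 μm/a
  mass loss = 0.8749 μm/a × 7.14 g/cm³ = 6.247 g·m⁻²·a⁻¹
copper: temperature factor f = -0.080·(10.5) = -0.8400
  Pd branch = 0.0053·Pd^0.26·e^(0.059·RH+f) = 0.369 μm/a
  Cl⁻ term: 0.01025·5.7^0.27·exp(0.036·85+0.049·20.5) = 0.955
  r_corr = 0.369 + 0.955 = 1.324 μm/a
  mass loss = 1.324 μm/a × 8.96 g/cm³ = 11.86 g·m⁻²·a⁻¹
Ordering by g·m⁻²·a⁻¹: copper (11.9) > zinc (6.25)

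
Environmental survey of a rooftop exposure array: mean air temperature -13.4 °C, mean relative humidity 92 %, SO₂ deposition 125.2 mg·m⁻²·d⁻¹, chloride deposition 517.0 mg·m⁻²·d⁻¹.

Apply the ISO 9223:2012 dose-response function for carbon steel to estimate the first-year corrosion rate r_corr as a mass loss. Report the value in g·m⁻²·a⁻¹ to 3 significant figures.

r_corr = 502 g·m⁻²·a⁻¹

carbon steel: f(T) = +0.150·(T−10) [T≤10 °C] = -3.5100
  SO₂ term: 1.77·125.2^0.52·exp(0.02·92-3.5100) = 4.106
  Cl⁻ term: 0.102·517.0^0.62·exp(0.033·92+0.04·-13.4) = 59.8
  sum: 4.106 + 59.8 → r_corr = 63.91 μm/a
Convert to mass loss: 63.91 μm/a × 7.85 g/cm³ = 501.7 g·m⁻²·a⁻¹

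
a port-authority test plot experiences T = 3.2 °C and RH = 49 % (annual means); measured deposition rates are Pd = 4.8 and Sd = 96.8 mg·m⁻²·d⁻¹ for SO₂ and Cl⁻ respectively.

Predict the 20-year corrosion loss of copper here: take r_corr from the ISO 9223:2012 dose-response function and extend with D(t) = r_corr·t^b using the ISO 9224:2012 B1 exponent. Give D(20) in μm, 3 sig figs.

copper: temperature factor f = +0.126·(-6.8) = -0.8568
  sulphur-dioxide contribution → 0.06093 μm/a
  chloride contribution → 0.2405 μm/a
  ⇒ r_corr(copper) = 0.3014 μm/a
Long-term exponent b (ISO 9224 Table 2, B1) = 0.667
  D(20) = 0.3014 × 20^0.667 = 0.3014 × 7.375 = 2.223 μm

D(20) = 2.22 μm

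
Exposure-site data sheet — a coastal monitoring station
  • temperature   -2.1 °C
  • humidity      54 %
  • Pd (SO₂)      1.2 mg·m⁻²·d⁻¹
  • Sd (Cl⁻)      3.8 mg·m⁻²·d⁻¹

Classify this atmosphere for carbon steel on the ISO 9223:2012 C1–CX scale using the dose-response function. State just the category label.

C2

carbon steel: f(T) = +0.150·(T−10) [T≤10 °C] = -1.8150
  SO₂ term: 1.77·1.2^0.52·exp(0.02·54-1.8150) = 0.9331
  Cl⁻ term: 0.102·3.8^0.62·exp(0.033·54+0.04·-2.1) = 1.275
  r_corr = 0.9331 + 1.275 = 2.208 μm/a
2.21 μm/a falls in (1.3, 25] for carbon steel → category C2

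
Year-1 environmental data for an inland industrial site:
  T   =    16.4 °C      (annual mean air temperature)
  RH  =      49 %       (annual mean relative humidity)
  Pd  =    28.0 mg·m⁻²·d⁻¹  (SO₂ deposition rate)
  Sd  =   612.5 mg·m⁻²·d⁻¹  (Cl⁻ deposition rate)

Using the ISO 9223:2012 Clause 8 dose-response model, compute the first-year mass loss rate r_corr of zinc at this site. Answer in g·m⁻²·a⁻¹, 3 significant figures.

r_corr = 31.3 g·m⁻²·a⁻¹

zinc: temperature factor f = -0.071·(6.4) = -0.4544
  Pd branch = 0.0129·Pd^0.44·e^(0.046·RH+f) = 0.338 μm/a
  Cl⁻ term: 0.0175·612.5^0.57·exp(0.008·49+0.085·16.4) = 4.049
  r_corr = 0.338 + 4.049 = 4.387 μm/a
Convert to mass loss: 4.387 μm/a × 7.14 g/cm³ = 31.32 g·m⁻²·a⁻¹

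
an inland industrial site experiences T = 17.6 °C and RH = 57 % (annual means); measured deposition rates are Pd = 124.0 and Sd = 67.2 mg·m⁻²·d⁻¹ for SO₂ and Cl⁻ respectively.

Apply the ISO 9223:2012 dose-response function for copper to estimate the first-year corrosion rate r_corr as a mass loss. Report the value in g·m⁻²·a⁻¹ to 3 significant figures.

r_corr = 7.89 g·m⁻²·a⁻¹

copper: temperature factor f = -0.080·(7.6) = -0.6080
  SO₂ term: 0.0053·124.0^0.26·exp(0.059·57-0.6080) = 0.2918
  Cl⁻ term: 0.01025·67.2^0.27·exp(0.036·57+0.049·17.6) = 0.5886
  r_corr = 0.2918 + 0.5886 = 0.8804 μm/a
Convert to mass loss: 0.8804 μm/a × 8.96 g/cm³ = 7.888 g·m⁻²·a⁻¹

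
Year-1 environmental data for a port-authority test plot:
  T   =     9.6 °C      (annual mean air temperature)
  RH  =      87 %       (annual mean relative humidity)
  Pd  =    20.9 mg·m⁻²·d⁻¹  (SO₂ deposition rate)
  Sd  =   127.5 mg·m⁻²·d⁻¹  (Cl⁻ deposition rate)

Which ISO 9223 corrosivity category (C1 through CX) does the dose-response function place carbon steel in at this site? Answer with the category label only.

carbon steel: temperature factor f = +0.150·(-0.4) = -0.0600
  sulphur-dioxide contribution → 46.14 μm/a
  chloride contribution → 53.41 μm/a
  total first-year rate 99.55 μm/a
99.6 μm/a falls in (80, 200] for carbon steel → category C5

C5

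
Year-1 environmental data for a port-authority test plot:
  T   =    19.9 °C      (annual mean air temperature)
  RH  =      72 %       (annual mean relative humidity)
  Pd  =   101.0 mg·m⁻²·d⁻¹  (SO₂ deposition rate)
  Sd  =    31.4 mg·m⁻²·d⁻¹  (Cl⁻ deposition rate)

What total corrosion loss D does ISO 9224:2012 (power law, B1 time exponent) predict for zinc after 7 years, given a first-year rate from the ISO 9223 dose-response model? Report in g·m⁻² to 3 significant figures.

zinc: temperature factor f = -0.071·(9.9) = -0.7029
  Pd branch = 0.0129·Pd^0.44·e^(0.046·RH+f) = 1.335 μm/a
  Cl⁻ term: 0.0175·31.4^0.57·exp(0.008·72+0.085·19.9) = 1.205
  r_corr = 1.335 + 1.205 = 2.541 μm/a
Power-law: D(7) = r_corr · 7^0.813
  D(7) = 2.541 × 7^0.813 = 2.541 × 4.865 = 12.36 μm
  Mass loss = 12.36 μm × 7.14 g/cm³ = 88.25 g·m⁻²

D(7) = 88.2 g·m⁻²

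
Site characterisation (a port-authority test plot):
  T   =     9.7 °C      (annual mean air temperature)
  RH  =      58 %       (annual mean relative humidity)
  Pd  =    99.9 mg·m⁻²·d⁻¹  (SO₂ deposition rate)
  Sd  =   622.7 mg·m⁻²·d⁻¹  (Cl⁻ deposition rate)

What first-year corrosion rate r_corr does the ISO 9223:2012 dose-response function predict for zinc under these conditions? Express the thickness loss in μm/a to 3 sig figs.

zinc: f(T) = +0.038·(T−10) [T≤10 °C] = -0.0114
  Pd branch = 0.0129·Pd^0.44·e^(0.046·RH+f) = 1.394 μm/a
  Cl⁻ term: 0.0175·622.7^0.57·exp(0.008·58+0.085·9.7) = 2.485
  r_corr = 1.394 + 2.485 = 3.879 μm/a

r_corr = 3.88 μm/a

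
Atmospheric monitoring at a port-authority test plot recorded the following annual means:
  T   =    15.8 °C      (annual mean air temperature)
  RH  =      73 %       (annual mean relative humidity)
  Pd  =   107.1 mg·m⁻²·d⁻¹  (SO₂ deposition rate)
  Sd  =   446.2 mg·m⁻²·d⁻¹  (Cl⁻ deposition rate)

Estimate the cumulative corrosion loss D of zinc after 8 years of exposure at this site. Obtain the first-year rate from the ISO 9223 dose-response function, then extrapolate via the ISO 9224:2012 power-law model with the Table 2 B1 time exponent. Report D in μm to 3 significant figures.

zinc: f(T) = -0.071·(T−10) [T>10 °C] = -0.4118
  Pd branch = 0.0129·Pd^0.44·e^(0.046·RH+f) = 1.92 μm/a
  Sd branch = 0.0175·Sd^0.57·e^(0.008·RH+0.085·T) = 3.892 μm/a
  r_corr = 1.92 + 3.892 = 5.811 μm/a
Long-term exponent b (ISO 9224 Table 2, B1) = 0.813
  D(8) = 5.811 × 8^0.813 = 5.811 × 5.423 = 31.51 μm

D(8) = 31.5 μm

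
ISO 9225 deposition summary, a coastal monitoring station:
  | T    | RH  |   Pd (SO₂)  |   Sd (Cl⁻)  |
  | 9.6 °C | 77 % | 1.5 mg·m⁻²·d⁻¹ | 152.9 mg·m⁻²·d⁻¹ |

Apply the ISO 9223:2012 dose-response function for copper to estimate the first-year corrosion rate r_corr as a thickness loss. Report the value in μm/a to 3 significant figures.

copper: temperature factor f = +0.126·(-0.4) = -0.0504
  sulphur-dioxide contribution → 0.5262 μm/a
  chloride contribution → 1.02 μm/a
  total first-year rate 1.546 μm/a

r_corr = 1.55 μm/a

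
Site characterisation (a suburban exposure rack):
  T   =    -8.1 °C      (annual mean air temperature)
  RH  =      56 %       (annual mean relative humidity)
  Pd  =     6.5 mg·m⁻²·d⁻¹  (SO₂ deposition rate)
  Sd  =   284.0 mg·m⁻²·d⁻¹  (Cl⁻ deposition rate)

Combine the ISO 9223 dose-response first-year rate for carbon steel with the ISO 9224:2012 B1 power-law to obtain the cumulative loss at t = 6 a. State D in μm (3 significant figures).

D(6) = 42.1 μm

carbon steel: T≤10 °C ⇒ hinge +0.150·(-8.1−10) = -2.7150
  Pd branch = 1.77·Pd^0.52·e^(0.02·RH+f) = 0.9506 μm/a
  Cl⁻ term: 0.102·284.0^0.62·exp(0.033·56+0.04·-8.1) = 15.54
  r_corr = 0.9506 + 15.54 = 16.49 μm/a
Long-term exponent b (ISO 9224 Table 2, B1) = 0.523
  D(6) = 16.49 × 6^0.523 = 16.49 × 2.553 = 42.1 μm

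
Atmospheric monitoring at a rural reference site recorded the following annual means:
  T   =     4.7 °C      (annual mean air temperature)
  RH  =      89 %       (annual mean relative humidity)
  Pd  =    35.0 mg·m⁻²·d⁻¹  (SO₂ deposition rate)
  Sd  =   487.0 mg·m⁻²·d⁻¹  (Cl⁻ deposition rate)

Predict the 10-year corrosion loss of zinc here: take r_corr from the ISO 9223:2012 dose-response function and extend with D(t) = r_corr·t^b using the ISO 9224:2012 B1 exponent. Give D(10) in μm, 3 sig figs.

zinc: T≤10 °C ⇒ hinge +0.038·(4.7−10) = -0.2014
  sulphur-dioxide contribution → 3.024 μm/a
  chloride contribution → 1.81 μm/a
  total first-year rate 4.833 μm/a
ISO 9224: D(t) = r_corr · t^b with b = 0.813 (zinc, B1)
  D(10) = 4.833 × 10^0.813 = 4.833 × 6.501 = 31.42 μm

D(10) = 31.4 μm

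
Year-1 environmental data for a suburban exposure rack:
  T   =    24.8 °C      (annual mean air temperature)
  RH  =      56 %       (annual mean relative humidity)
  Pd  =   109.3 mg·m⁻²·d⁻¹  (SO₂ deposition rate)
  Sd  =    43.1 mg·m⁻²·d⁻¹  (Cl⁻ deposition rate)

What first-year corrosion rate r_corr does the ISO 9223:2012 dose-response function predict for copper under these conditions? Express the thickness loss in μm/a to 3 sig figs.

copper: temperature factor f = -0.080·(14.8) = -1.1840
  Pd branch = 0.0053·Pd^0.26·e^(0.059·RH+f) = 0.1496 μm/a
  Cl⁻ term: 0.01025·43.1^0.27·exp(0.036·56+0.049·24.8) = 0.7167
  sum: 0.1496 + 0.7167 → r_corr = 0.8663 μm/a

r_corr = 0.866 μm/a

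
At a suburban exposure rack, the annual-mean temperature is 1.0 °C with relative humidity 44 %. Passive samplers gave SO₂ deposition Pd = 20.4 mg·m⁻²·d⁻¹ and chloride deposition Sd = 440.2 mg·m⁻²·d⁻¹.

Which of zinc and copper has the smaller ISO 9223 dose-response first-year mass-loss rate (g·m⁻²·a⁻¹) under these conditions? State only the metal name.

copper

zinc: temperature factor f = +0.038·(-9.0) = -0.3420
  SO₂ term: 0.0129·20.4^0.44·exp(0.046·44-0.3420) = 0.2614
  Cl⁻ term: 0.0175·440.2^0.57·exp(0.008·44+0.085·1.0) = 0.8704
  sum: 0.2614 + 0.8704 → r_corr = 1.132 μm/a
  mass loss = 1.132 μm/a × 7.14 g/cm³ = 8.081 g·m⁻²·a⁻¹
copper: temperature factor f = +0.126·(-9.0) = -1.1340
  Pd branch = 0.0053·Pd^0.26·e^(0.059·RH+f) = 0.05009 μm/a
  Cl⁻ term: 0.01025·440.2^0.27·exp(0.036·44+0.049·1.0) = 0.2715
  sum: 0.05009 + 0.2715 → r_corr = 0.3216 μm/a
  mass loss = 0.3216 μm/a × 8.96 g/cm³ = 2.881 g·m⁻²·a⁻¹
Ordering by g·m⁻²·a⁻¹: zinc (8.08) > copper (2.88)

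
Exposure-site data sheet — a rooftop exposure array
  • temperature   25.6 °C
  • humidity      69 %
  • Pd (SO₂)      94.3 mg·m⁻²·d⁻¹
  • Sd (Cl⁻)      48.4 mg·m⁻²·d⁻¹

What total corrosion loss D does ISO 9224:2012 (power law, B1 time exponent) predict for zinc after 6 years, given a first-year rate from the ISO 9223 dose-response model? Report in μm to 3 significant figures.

zinc: f(T) = -0.071·(T−10) [T>10 °C] = -1.1076
  sulphur-dioxide contribution → 0.753 μm/a
  chloride contribution → 2.444 μm/a
  ⇒ r_corr(zinc) = 3.197 μm/a
Long-term exponent b (ISO 9224 Table 2, B1) = 0.813
  D(6) = 3.197 × 6^0.813 = 3.197 × 4.292 = 13.72 μm

D(6) = 13.7 μm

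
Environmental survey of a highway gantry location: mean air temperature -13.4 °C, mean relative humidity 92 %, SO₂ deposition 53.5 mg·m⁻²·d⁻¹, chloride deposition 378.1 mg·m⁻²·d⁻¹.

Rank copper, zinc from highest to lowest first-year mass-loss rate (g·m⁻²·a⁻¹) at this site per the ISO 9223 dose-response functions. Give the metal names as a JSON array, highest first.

copper: f(T) = +0.126·(T−10) [T≤10 °C] = -2.9484
  sulphur-dioxide contribution → 0.178 μm/a
  chloride contribution → 0.7243 μm/a
  total first-year rate 0.9023 μm/a
  mass loss = 0.9023 μm/a × 8.96 g/cm³ = 8.085 g·m⁻²·a⁻¹
zinc: f(T) = +0.038·(T−10) [T≤10 °C] = -0.8892
  sulphur-dioxide contribution → 2.103 μm/a
  chloride contribution → 0.3446 μm/a
  ⇒ r_corr(zinc) = 2.447 μm/a
  mass loss = 2.447 μm/a × 7.14 g/cm³ = 17.48 g·m⁻²·a⁻¹
Ordering by g·m⁻²·a⁻¹: zinc (17.5) > copper (8.08)

["zinc", "copper"]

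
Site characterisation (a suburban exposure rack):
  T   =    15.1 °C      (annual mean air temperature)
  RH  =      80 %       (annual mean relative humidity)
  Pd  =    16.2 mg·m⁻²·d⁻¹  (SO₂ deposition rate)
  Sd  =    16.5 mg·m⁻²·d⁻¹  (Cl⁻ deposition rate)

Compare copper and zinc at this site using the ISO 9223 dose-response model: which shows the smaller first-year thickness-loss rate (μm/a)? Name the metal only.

copper: temperature factor f = -0.080·(5.1) = -0.4080
  SO₂ term: 0.0053·16.2^0.26·exp(0.059·80-0.4080) = 0.8155
  Sd branch = 0.01025·Sd^0.27·e^(0.036·RH+0.049·T) = 0.8157 μm/a
  sum: 0.8155 + 0.8157 → r_corr = 1.631 μm/a
zinc: T>10 °C ⇒ hinge -0.071·(15.1−10) = -0.3621
  Pd branch = 0.0129·Pd^0.44·e^(0.046·RH+f) = 1.213 μm/a
  Cl⁻ term: 0.0175·16.5^0.57·exp(0.008·80+0.085·15.1) = 0.5921
  sum: 1.213 + 0.5921 → r_corr = 1.805 μm/a
Ordering by μm/a: zinc (1.8) > copper (1.63)

copper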